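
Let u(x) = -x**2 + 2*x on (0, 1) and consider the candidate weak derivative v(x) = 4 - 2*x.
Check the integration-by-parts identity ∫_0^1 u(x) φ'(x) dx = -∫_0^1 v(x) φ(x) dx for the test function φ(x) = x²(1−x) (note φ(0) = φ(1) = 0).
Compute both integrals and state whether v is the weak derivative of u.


LHS = -1/15, RHS = -7/30. No, v is not the weak derivative of u.

u(x) = -x**2 + 2*x, classical derivative u'(x) = 2 - 2*x.
φ(x) = x²(1−x), so φ'(x) = x*(2 - 3*x).
Note φ(0) = φ(1) = 0, so the boundary term u·φ vanishes.
LHS = ∫_0^1 u(x) φ'(x) dx = ∫_0^1 (3*x^4 - 8*x^3 + 4*x^2) dx. Term by term:
  ∫_0^1 3*x^4 dx = 3/5;  ∫_0^1 -8*x^3 dx = -2;  ∫_0^1 4*x^2 dx = 4/3.
Sum: 3/5 − 2 + 4/3 = -1/15.
So LHS = -1/15.
∫_0^1 v(x) φ(x) dx = ∫_0^1 (2*x^4 - 6*x^3 + 4*x^2) dx. Term by term:
  ∫_0^1 2*x^4 dx = 2/5;  ∫_0^1 -6*x^3 dx = -3/2;  ∫_0^1 4*x^2 dx = 4/3.
Sum: 2/5 − 3/2 + 4/3 = 7/30.
So RHS = -∫_0^1 v(x) φ(x) dx = -7/30.
LHS − RHS = 1/6 ≠ 0, so the identity fails.
(For a valid weak derivative the identity must hold for EVERY test function, in particular this one. The failure shows v is NOT the weak derivative of u.)
Correct weak derivative would be u'(x) = 2 - 2*x.


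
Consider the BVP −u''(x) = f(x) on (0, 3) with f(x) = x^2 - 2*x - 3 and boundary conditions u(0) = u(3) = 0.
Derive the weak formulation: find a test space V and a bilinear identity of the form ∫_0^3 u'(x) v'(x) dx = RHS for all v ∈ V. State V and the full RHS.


V = H^1_0(0, 3) (so v(0) = v(3) = 0); weak form: ∫_0^3 u'v' dx = ∫_0^3 (x^2 - 2*x - 3) v dx for all v ∈ V.

Multiply both sides by a test function v and integrate from 0 to 3:
  ∫_0^3 −u''(x) v(x) dx = ∫_0^3 f(x) v(x) dx.
Integrate the LHS by parts once:
  ∫_0^3 −u'' v dx = −[u'(x) v(x)]_0^3 + ∫_0^3 u'(x) v'(x) dx.
Thus ∫_0^3 u'(x) v'(x) dx = ∫_0^3 f(x) v(x) dx + [u'(x) v(x)]_0^3.
Choose V so that boundary terms are either known or forced to vanish.
u is Dirichlet: u(0) = u(3) = 0. Let V = H^1_0(0, 3); then v(0) = v(3) = 0, and [u' v]_0^3 = 0.
Weak formulation: find u (satisfying any essential BC) such that ∫_0^3 u'(x) v'(x) dx = ∫_0^3 f v dx for all v ∈ V.
Substituting f(x) = x^2 - 2*x - 3, the right-hand side is ∫_0^3 (x^2 - 2*x - 3) v dx.


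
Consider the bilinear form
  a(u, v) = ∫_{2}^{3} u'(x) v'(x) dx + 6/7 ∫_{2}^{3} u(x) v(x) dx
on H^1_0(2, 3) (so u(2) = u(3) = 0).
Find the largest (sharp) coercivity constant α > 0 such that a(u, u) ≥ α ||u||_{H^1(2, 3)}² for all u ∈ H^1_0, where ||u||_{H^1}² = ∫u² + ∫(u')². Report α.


α = (6/7 + π^2)/(1 + π^2)

Coercivity of a(·,·) on H^1_0(2, 3) means a(u, u) ≥ α ||u||_{H^1}² for every u ∈ H^1_0.
The interval has length L = 1, and Poincaré/coercivity depend only on L. Here a(u, u) = ∫(u')² + (6/7)·∫u².
Here 0 < c = 6/7 < 1. The condition a(u,u) ≥ α||u||_{H^1}² reads (1−α)∫(u')² ≥ (α−c)∫u². Any admissible α is ≤ 1 (rapidly oscillating u have ∫u²/∫(u')² → 0), and α = 1 would force 0 ≥ (1−c)∫u², impossible since c < 1; so 1−α > 0. By the sharp Poincaré inequality on H^1_0 of an interval of length L, ∫(u')² ≥ (π/L)²∫u² with equality for the first sine mode sin(π(x−x₀)/L) (x₀ the left endpoint), so the inequality holds for all u iff (1−α)(π/L)² ≥ α − c, i.e. α ≤ ((π/L)² + c)/((π/L)² + 1) = (1 + c(L/π)²)/(1 + (L/π)²). With (π/L)² = π^2 and c = 6/7, the largest admissible constant is α = ((π/L)² + c)/((π/L)² + 1).
Simplifying, α = (6/7 + π^2)/(1 + π^2).


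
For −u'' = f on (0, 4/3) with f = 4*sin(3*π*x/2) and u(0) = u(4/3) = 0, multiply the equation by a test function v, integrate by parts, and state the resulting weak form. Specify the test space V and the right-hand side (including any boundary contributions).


V = H^1_0(0, 4/3) (so v(0) = v(4/3) = 0); weak form: ∫_0^4/3 u'v' dx = ∫_0^4/3 (4*sin(3*π*x/2)) v dx for all v ∈ V.

Multiply both sides by a test function v and integrate from 0 to 4/3:
  ∫_0^4/3 −u''(x) v(x) dx = ∫_0^4/3 f(x) v(x) dx.
Integrate the LHS by parts once:
  ∫_0^4/3 −u'' v dx = −[u'(x) v(x)]_0^4/3 + ∫_0^4/3 u'(x) v'(x) dx.
Thus ∫_0^4/3 u'(x) v'(x) dx = ∫_0^4/3 f(x) v(x) dx + [u'(x) v(x)]_0^4/3.
Choose V so that boundary terms are either known or forced to vanish.
u is Dirichlet: u(0) = u(4/3) = 0. Let V = H^1_0(0, 4/3); then v(0) = v(4/3) = 0, and [u' v]_0^4/3 = 0.
Weak formulation: find u (satisfying any essential BC) such that ∫_0^4/3 u'(x) v'(x) dx = ∫_0^4/3 f v dx for all v ∈ V.
Substituting f(x) = 4*sin(3*π*x/2), the right-hand side is ∫_0^4/3 (4*sin(3*π*x/2)) v dx.


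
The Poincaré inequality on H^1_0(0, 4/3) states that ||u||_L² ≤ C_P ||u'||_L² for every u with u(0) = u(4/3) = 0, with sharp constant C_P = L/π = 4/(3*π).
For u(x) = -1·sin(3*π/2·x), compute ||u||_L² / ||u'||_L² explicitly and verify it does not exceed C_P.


||u||_L² / ||u'||_L² = 2/(3*π) < C_P = 4/(3*π).

u(x) = -1·sin(3*π/2·x), so u'(x) = -3*π*cos(3*π*x/2)/2.
Writing u(x) = A·sin(kπx/L) with A = -1 and k = 2, use ∫_0^L sin²(kπx/L) dx = L/2 and ∫_0^L cos²(kπx/L) dx = L/2.
u² = 1·sin²(3*π/2·x) and (u')² = 9*π^2/4·cos²(3*π/2·x), and each of sin², cos² integrates to L/2 = 2/3 over (0, 4/3).
∫_0^4/3 u² dx = 2/3, so ||u||_L² = sqrt(6)/3.
∫_0^4/3 (u')² dx = 3*π^2/2, so ||u'||_L² = sqrt(6)*π/2.
Ratio ||u||_L² / ||u'||_L² = 2/(3*π).
Sharp Poincaré constant on H^1_0(0, 4/3) is C_P = L/π = 4/(3*π), achieved by sin(3*π/4·x).
This is the k = 2 harmonic; the ratio L/(kπ) is strictly less than C_P = L/π, consistent with the sharp inequality ||u||_L² ≤ C_P ||u'||_L².


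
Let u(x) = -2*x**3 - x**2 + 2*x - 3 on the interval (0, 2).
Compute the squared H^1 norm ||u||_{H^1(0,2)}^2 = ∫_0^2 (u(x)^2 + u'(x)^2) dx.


||u||_{H^1}^2 = 13606/35

The H^1 norm (squared) on an interval (0, L) is
  ||u||_{H^1}^2 = ∫_0^L u(x)^2 dx + ∫_0^L u'(x)^2 dx.
Compute u'(x) = -6*x**2 - 2*x + 2.
Then u(x)^2 = 4*x**6 + 4*x**5 - 7*x**4 + 8*x**3 + 10*x**2 - 12*x + 9 and u'(x)^2 = 36*x**4 + 24*x**3 - 20*x**2 - 8*x + 4.
Integrate each monomial from 0 to 2 using ∫_0^2 c·x^n dx = c·2^(n+1)/(n+1):
  ∫_0^2 u(x)^2 dx = ∫_0^2 (4*x^6 + 4*x^5 - 7*x^4 + 8*x^3 + 10*x^2 - 12*x + 9) dx. Term by term:
    ∫_0^2 4*x^6 dx = 512/7;  ∫_0^2 4*x^5 dx = 128/3;  ∫_0^2 -7*x^4 dx = -224/5;
    ∫_0^2 8*x^3 dx = 32;  ∫_0^2 10*x^2 dx = 80/3;  ∫_0^2 -12*x dx = -24;
    ∫_0^2 9 dx = 18.
  Sum: 512/7 + 128/3 − 224/5 + 32 + 80/3 − 24 + 18 = 12986/105.
  ∫_0^2 u'(x)^2 dx = ∫_0^2 (36*x^4 + 24*x^3 - 20*x^2 - 8*x + 4) dx. Term by term:
    ∫_0^2 36*x^4 dx = 1152/5;  ∫_0^2 24*x^3 dx = 96;  ∫_0^2 -20*x^2 dx = -160/3;
    ∫_0^2 -8*x dx = -16;  ∫_0^2 4 dx = 8.
  Sum: 1152/5 + 96 − 160/3 − 16 + 8 = 3976/15.
Adding: ||u||_{H^1}^2 = 12986/105 + 3976/15 = 13606/35.


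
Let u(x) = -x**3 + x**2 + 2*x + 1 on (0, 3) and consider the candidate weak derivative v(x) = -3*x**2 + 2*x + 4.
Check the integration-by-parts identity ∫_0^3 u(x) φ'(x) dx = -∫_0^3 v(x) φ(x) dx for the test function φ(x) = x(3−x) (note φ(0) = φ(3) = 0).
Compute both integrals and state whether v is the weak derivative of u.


LHS = 279/20, RHS = 99/20. No, v is not the weak derivative of u.

u(x) = -x**3 + x**2 + 2*x + 1, classical derivative u'(x) = -3*x**2 + 2*x + 2.
φ(x) = x(3−x), so φ'(x) = 3 - 2*x.
Note φ(0) = φ(3) = 0, so the boundary term u·φ vanishes.
LHS = ∫_0^3 u(x) φ'(x) dx = ∫_0^3 (2*x^4 - 5*x^3 - x^2 + 4*x + 3) dx. Term by term:
  ∫_0^3 2*x^4 dx = 486/5;  ∫_0^3 -5*x^3 dx = -405/4;  ∫_0^3 -x^2 dx = -9;
  ∫_0^3 4*x dx = 18;  ∫_0^3 3 dx = 9.
Sum: 486/5 − 405/4 − 9 + 18 + 9 = 279/20.
So LHS = 279/20.
∫_0^3 v(x) φ(x) dx = ∫_0^3 (3*x^4 - 11*x^3 + 2*x^2 + 12*x) dx. Term by term:
  ∫_0^3 3*x^4 dx = 729/5;  ∫_0^3 -11*x^3 dx = -891/4;  ∫_0^3 2*x^2 dx = 18;
  ∫_0^3 12*x dx = 54.
Sum: 729/5 − 891/4 + 18 + 54 = -99/20.
So RHS = -∫_0^3 v(x) φ(x) dx = 99/20.
LHS − RHS = 9 ≠ 0, so the identity fails.
(For a valid weak derivative the identity must hold for EVERY test function, in particular this one. The failure shows v is NOT the weak derivative of u.)
Correct weak derivative would be u'(x) = -3*x**2 + 2*x + 2.


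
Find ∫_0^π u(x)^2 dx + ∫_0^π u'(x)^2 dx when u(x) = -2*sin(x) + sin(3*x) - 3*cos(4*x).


||u||_{H^1(0,π)}^2 = 2108/35 + 171*π/2

u'(x) = 12*sin(4*x) - 2*cos(x) + 3*cos(3*x).
Expand u² and (u')² and integrate term by term on (0, π), using: for integers n ≥ 1, ∫_0^π sin²(nx) dx = ∫_0^π cos²(nx) dx = π/2; for n ≠ n', ∫_0^π sin(nx)sin(n'x) dx = ∫_0^π cos(nx)cos(n'x) dx = 0; and by product-to-sum, ∫_0^π sin(nx)cos(n'x) dx = ½∫_0^π [sin((n+n')x) + sin((n−n')x)] dx, which is 0 when n+n' is even and 2n/(n²−n'²) when n+n' is odd (it need not vanish on (0, π)).
  u² squared terms: (-3)²·∫cos(4x)² dx = 9·π/2 = 9*π/2;  (-2)²·∫sin(x)² dx = 4·π/2 = 2*π;  (1)²·∫sin(3x)² dx = 1·π/2 = π/2.
  u² cross terms: 2·(-3)·(-2)·∫cos(4x)·sin(x) dx = 12·(-2/15) = -8/5;  2·(-3)·(1)·∫cos(4x)·sin(3x) dx = -6·(-6/7) = 36/7;  2·(-2)·(1)·∫sin(x)·sin(3x) dx = -4·(0) = 0.
  So ∫_0^π u² dx = 9*π/2 + 2*π + π/2 − 8/5 + 36/7 + 0 = 124/35 + 7*π.
  (u')² squared terms: (-2)²·∫cos(x)² dx = 4·π/2 = 2*π;  (3)²·∫cos(3x)² dx = 9·π/2 = 9*π/2;  (12)²·∫sin(4x)² dx = 144·π/2 = 72*π.
  (u')² cross terms: 2·(-2)·(3)·∫cos(x)·cos(3x) dx = -12·(0) = 0;  2·(-2)·(12)·∫cos(x)·sin(4x) dx = -48·(8/15) = -128/5;  2·(3)·(12)·∫cos(3x)·sin(4x) dx = 72·(8/7) = 576/7.
  So ∫_0^π (u')² dx = 2*π + 9*π/2 + 72*π + 0 − 128/5 + 576/7 = 1984/35 + 157*π/2.
||u||_{H^1}^2 = (124/35 + 7*π) + (1984/35 + 157*π/2) = 2108/35 + 171*π/2.


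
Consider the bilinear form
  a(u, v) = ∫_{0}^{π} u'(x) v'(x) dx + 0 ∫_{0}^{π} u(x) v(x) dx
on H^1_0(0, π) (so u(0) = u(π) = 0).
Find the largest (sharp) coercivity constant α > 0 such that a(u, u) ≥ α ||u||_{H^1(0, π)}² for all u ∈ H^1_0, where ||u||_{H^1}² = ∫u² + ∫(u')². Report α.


α = 1/2

Coercivity of a(·,·) on H^1_0(0, π) means a(u, u) ≥ α ||u||_{H^1}² for every u ∈ H^1_0.
The interval has length L = π, and Poincaré/coercivity depend only on L. Here a(u, u) = ∫(u')² + (0)·∫u².
Here c = 0, so a(u,u) = ∫(u')² alone. The condition a(u,u) ≥ α||u||_{H^1}² reads (1−α)∫(u')² ≥ (α−c)∫u². Any admissible α is ≤ 1 (rapidly oscillating u have ∫u²/∫(u')² → 0), and α = 1 would force 0 ≥ (1−c)∫u², impossible since c < 1; so 1−α > 0. By the sharp Poincaré inequality on H^1_0 of an interval of length L, ∫(u')² ≥ (π/L)²∫u² with equality for the first sine mode sin(π(x−x₀)/L) (x₀ the left endpoint), so the inequality holds for all u iff (1−α)(π/L)² ≥ α − c, i.e. α ≤ ((π/L)² + c)/((π/L)² + 1) = (1 + c(L/π)²)/(1 + (L/π)²). (Direct route, valid since c ≤ 0: Poincaré gives c∫u² ≥ c(L/π)²∫(u')², so a(u,u) ≥ (1 + c(L/π)²)∫(u')², while ||u||_{H^1}² ≤ (1 + (L/π)²)∫(u')²; dividing yields the same α.) With (π/L)² = 1 and c = 0, the largest admissible constant is α = ((π/L)² + c)/((π/L)² + 1).
Simplifying, α = 1/2.


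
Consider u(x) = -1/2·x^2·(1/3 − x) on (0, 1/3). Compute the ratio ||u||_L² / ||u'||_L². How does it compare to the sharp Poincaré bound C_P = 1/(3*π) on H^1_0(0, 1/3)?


||u||_L² / ||u'||_L² = sqrt(14)/42 < C_P = 1/(3*π).

u(x) = -1/2·x^2·(1/3 − x), so u'(x) = x*(9*x - 2)/6.
u(x) = -1/2·x^2·(1/3 − x) vanishes at x = 0 and x = 1/3, so u ∈ H^1_0(0, 1/3). Differentiate via the product rule and integrate the resulting polynomials term by term.
  ∫_0^1/3 u² dx = ∫_0^1/3 (x^6/4 - x^5/6 + x^4/36) dx. Term by term:
    ∫_0^1/3 x^6/4 dx = 1/61236;  ∫_0^1/3 -x^5/6 dx = -1/26244;  ∫_0^1/3 x^4/36 dx = 1/43740.
  Sum: 1/61236 − 1/26244 + 1/43740 = 1/918540.
  ∫_0^1/3 (u')² dx = ∫_0^1/3 (9*x^4/4 - x^3 + x^2/9) dx. Term by term:
    ∫_0^1/3 9*x^4/4 dx = 1/540;  ∫_0^1/3 -x^3 dx = -1/324;  ∫_0^1/3 x^2/9 dx = 1/729.
  Sum: 1/540 − 1/324 + 1/729 = 1/7290.
∫_0^1/3 u² dx = 1/918540, so ||u||_L² = sqrt(35)/5670.
∫_0^1/3 (u')² dx = 1/7290, so ||u'||_L² = sqrt(10)/270.
Ratio ||u||_L² / ||u'||_L² = sqrt(14)/42.
Sharp Poincaré constant on H^1_0(0, 1/3) is C_P = L/π = 1/(3*π), achieved by sin(3*π·x).
A polynomial bump cannot attain the sharp Poincaré constant (only the first sine eigenfunction does), so the ratio is strictly less than C_P, consistent with ||u||_L² ≤ C_P ||u'||_L².


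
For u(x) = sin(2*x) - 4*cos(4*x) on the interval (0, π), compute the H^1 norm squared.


||u||_{H^1(0,π)}^2 = 277*π/2

u'(x) = 16*sin(4*x) + 2*cos(2*x).
Expand u² and (u')² and integrate term by term on (0, π), using: for integers n ≥ 1, ∫_0^π sin²(nx) dx = ∫_0^π cos²(nx) dx = π/2; for n ≠ n', ∫_0^π sin(nx)sin(n'x) dx = ∫_0^π cos(nx)cos(n'x) dx = 0; and by product-to-sum, ∫_0^π sin(nx)cos(n'x) dx = ½∫_0^π [sin((n+n')x) + sin((n−n')x)] dx, which is 0 when n+n' is even and 2n/(n²−n'²) when n+n' is odd (it need not vanish on (0, π)).
  u² squared terms: (-4)²·∫cos(4x)² dx = 16·π/2 = 8*π;  (1)²·∫sin(2x)² dx = 1·π/2 = π/2.
  u² cross terms: 2·(-4)·(1)·∫cos(4x)·sin(2x) dx = -8·(0) = 0.
  So ∫_0^π u² dx = 8*π + π/2 + 0 = 17*π/2.
  (u')² squared terms: (2)²·∫cos(2x)² dx = 4·π/2 = 2*π;  (16)²·∫sin(4x)² dx = 256·π/2 = 128*π.
  (u')² cross terms: 2·(2)·(16)·∫cos(2x)·sin(4x) dx = 64·(0) = 0.
  So ∫_0^π (u')² dx = 2*π + 128*π + 0 = 130*π.
||u||_{H^1}^2 = (17*π/2) + (130*π) = 277*π/2.


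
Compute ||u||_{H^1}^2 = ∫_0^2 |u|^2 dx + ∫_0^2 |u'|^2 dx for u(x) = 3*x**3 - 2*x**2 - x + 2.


||u||_{H^1}^2 = 10926/35

The H^1 norm (squared) on an interval (0, L) is
  ||u||_{H^1}^2 = ∫_0^L u(x)^2 dx + ∫_0^L u'(x)^2 dx.
Compute u'(x) = 9*x**2 - 4*x - 1.
Then u(x)^2 = 9*x**6 - 12*x**5 - 2*x**4 + 16*x**3 - 7*x**2 - 4*x + 4 and u'(x)^2 = 81*x**4 - 72*x**3 - 2*x**2 + 8*x + 1.
Integrate each monomial from 0 to 2 using ∫_0^2 c·x^n dx = c·2^(n+1)/(n+1):
  ∫_0^2 u(x)^2 dx = ∫_0^2 (9*x^6 - 12*x^5 - 2*x^4 + 16*x^3 - 7*x^2 - 4*x + 4) dx. Term by term:
    ∫_0^2 9*x^6 dx = 1152/7;  ∫_0^2 -12*x^5 dx = -128;  ∫_0^2 -2*x^4 dx = -64/5;
    ∫_0^2 16*x^3 dx = 64;  ∫_0^2 -7*x^2 dx = -56/3;  ∫_0^2 -4*x dx = -8;
    ∫_0^2 4 dx = 8.
  Sum: 1152/7 − 128 − 64/5 + 64 − 56/3 − 8 + 8 = 7256/105.
  ∫_0^2 u'(x)^2 dx = ∫_0^2 (81*x^4 - 72*x^3 - 2*x^2 + 8*x + 1) dx. Term by term:
    ∫_0^2 81*x^4 dx = 2592/5;  ∫_0^2 -72*x^3 dx = -288;  ∫_0^2 -2*x^2 dx = -16/3;
    ∫_0^2 8*x dx = 16;  ∫_0^2 1 dx = 2.
  Sum: 2592/5 − 288 − 16/3 + 16 + 2 = 3646/15.
Adding: ||u||_{H^1}^2 = 7256/105 + 3646/15 = 10926/35.


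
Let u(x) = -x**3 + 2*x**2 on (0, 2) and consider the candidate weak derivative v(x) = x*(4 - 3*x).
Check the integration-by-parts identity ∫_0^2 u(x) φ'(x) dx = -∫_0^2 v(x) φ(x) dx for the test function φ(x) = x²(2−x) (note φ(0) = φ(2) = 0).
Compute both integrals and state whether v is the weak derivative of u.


LHS = 0, RHS = 0. Yes, v = u' weakly.

u(x) = -x**3 + 2*x**2, classical derivative u'(x) = -3*x**2 + 4*x.
φ(x) = x²(2−x), so φ'(x) = x*(4 - 3*x).
Note φ(0) = φ(2) = 0, so the boundary term u·φ vanishes.
LHS = ∫_0^2 u(x) φ'(x) dx = ∫_0^2 (3*x^5 - 10*x^4 + 8*x^3) dx. Term by term:
  ∫_0^2 3*x^5 dx = 32;  ∫_0^2 -10*x^4 dx = -64;  ∫_0^2 8*x^3 dx = 32.
Sum: 32 − 64 + 32 = 0.
So LHS = 0.
∫_0^2 v(x) φ(x) dx = ∫_0^2 (3*x^5 - 10*x^4 + 8*x^3) dx. Term by term:
  ∫_0^2 3*x^5 dx = 32;  ∫_0^2 -10*x^4 dx = -64;  ∫_0^2 8*x^3 dx = 32.
Sum: 32 − 64 + 32 = 0.
So RHS = -∫_0^2 v(x) φ(x) dx = 0.
LHS = RHS, so the identity holds for this test φ.
Moreover u is smooth here and v(x) = u'(x) = -3*x**2 + 4*x pointwise, so the identity holds for every test function. Hence v is the weak derivative of u.


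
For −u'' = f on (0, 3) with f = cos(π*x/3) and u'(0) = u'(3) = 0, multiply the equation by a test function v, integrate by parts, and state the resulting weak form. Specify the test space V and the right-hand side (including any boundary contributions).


V = H^1(0, 3) (no boundary constraint on v; u is determined up to an additive constant); weak form: ∫_0^3 u'v' dx = ∫_0^3 (cos(π*x/3)) v dx for all v ∈ V.

Multiply both sides by a test function v and integrate from 0 to 3:
  ∫_0^3 −u''(x) v(x) dx = ∫_0^3 f(x) v(x) dx.
Integrate the LHS by parts once:
  ∫_0^3 −u'' v dx = −[u'(x) v(x)]_0^3 + ∫_0^3 u'(x) v'(x) dx.
Thus ∫_0^3 u'(x) v'(x) dx = ∫_0^3 f(x) v(x) dx + [u'(x) v(x)]_0^3.
Choose V so that boundary terms are either known or forced to vanish.
u has homogeneous Neumann: u'(0) = u'(3) = 0. So [u' v]_0^3 = 0·v(3) − 0·v(0) = 0 for any v; take V = H^1(0, 3).
Weak formulation: find u (satisfying any essential BC) such that ∫_0^3 u'(x) v'(x) dx = ∫_0^3 f v dx for all v ∈ V (homogeneous Neumann, so boundary terms vanish).
Substituting f(x) = cos(π*x/3), the right-hand side is ∫_0^3 (cos(π*x/3)) v dx.
Compatibility check (pure Neumann): taking v ≡ 1 ∈ V gives 0 = ∫_0^3 f dx + (0) − (0), i.e. ∫_0^3 f dx must equal u'(0) − u'(3) = 0. Indeed ∫_0^3 (cos(π*x/3)) dx = 0, so the data are compatible. The solution is then unique only up to an additive constant (fix it e.g. by requiring ∫_0^3 u dx = 0).


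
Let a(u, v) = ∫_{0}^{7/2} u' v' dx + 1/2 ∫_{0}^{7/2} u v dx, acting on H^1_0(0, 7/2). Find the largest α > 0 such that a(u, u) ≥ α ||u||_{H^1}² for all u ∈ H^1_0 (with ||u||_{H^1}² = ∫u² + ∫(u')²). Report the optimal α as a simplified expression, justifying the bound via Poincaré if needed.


α = (49 + 8*π^2)/(2*(4*π^2 + 49))

Coercivity of a(·,·) on H^1_0(0, 7/2) means a(u, u) ≥ α ||u||_{H^1}² for every u ∈ H^1_0.
The interval has length L = 7/2, and Poincaré/coercivity depend only on L. Here a(u, u) = ∫(u')² + (1/2)·∫u².
Here 0 < c = 1/2 < 1. The condition a(u,u) ≥ α||u||_{H^1}² reads (1−α)∫(u')² ≥ (α−c)∫u². Any admissible α is ≤ 1 (rapidly oscillating u have ∫u²/∫(u')² → 0), and α = 1 would force 0 ≥ (1−c)∫u², impossible since c < 1; so 1−α > 0. By the sharp Poincaré inequality on H^1_0 of an interval of length L, ∫(u')² ≥ (π/L)²∫u² with equality for the first sine mode sin(π(x−x₀)/L) (x₀ the left endpoint), so the inequality holds for all u iff (1−α)(π/L)² ≥ α − c, i.e. α ≤ ((π/L)² + c)/((π/L)² + 1) = (1 + c(L/π)²)/(1 + (L/π)²). With (π/L)² = 4*π^2/49 and c = 1/2, the largest admissible constant is α = ((π/L)² + c)/((π/L)² + 1).
Simplifying, α = (49 + 8*π^2)/(2*(4*π^2 + 49)).


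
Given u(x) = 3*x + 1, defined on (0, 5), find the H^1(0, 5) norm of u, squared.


||u||_{H^1}^2 = 500

The H^1 norm (squared) on an interval (0, L) is
  ||u||_{H^1}^2 = ∫_0^L u(x)^2 dx + ∫_0^L u'(x)^2 dx.
Compute u'(x) = 3.
Then u(x)^2 = 9*x**2 + 6*x + 1 and u'(x)^2 = 9.
Integrate each monomial from 0 to 5 using ∫_0^5 c·x^n dx = c·5^(n+1)/(n+1):
  ∫_0^5 u(x)^2 dx = ∫_0^5 (9*x^2 + 6*x + 1) dx. Term by term:
    ∫_0^5 9*x^2 dx = 375;  ∫_0^5 6*x dx = 75;  ∫_0^5 1 dx = 5.
  Sum: 375 + 75 + 5 = 455.
  ∫_0^5 u'(x)^2 dx = ∫_0^5 (9) dx. Term by term:
    ∫_0^5 9 dx = 45.
Adding: ||u||_{H^1}^2 = 455 + 45 = 500.


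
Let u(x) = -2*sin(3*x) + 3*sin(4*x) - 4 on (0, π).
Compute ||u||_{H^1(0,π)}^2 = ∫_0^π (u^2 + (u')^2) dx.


||u||_{H^1(0,π)}^2 = 32/3 + 225*π/2

u'(x) = -6*cos(3*x) + 12*cos(4*x).
Expand u² and (u')² and integrate term by term on (0, π), using: for integers n ≥ 1, ∫_0^π sin²(nx) dx = ∫_0^π cos²(nx) dx = π/2; for n ≠ n', ∫_0^π sin(nx)sin(n'x) dx = ∫_0^π cos(nx)cos(n'x) dx = 0; and by product-to-sum, ∫_0^π sin(nx)cos(n'x) dx = ½∫_0^π [sin((n+n')x) + sin((n−n')x)] dx, which is 0 when n+n' is even and 2n/(n²−n'²) when n+n' is odd (it need not vanish on (0, π)). For the constant mode: ∫_0^π 1 dx = π, ∫_0^π cos(nx) dx = 0, ∫_0^π sin(nx) dx = (1−(−1)^n)/n.
  u² squared terms: (-4)²·∫1 dx = 16·π = 16*π;  (-2)²·∫sin(3x)² dx = 4·π/2 = 2*π;  (3)²·∫sin(4x)² dx = 9·π/2 = 9*π/2.
  u² cross terms: 2·(-4)·(-2)·∫1·sin(3x) dx = 16·(2/3) = 32/3;  2·(-4)·(3)·∫1·sin(4x) dx = -24·(0) = 0;  2·(-2)·(3)·∫sin(3x)·sin(4x) dx = -12·(0) = 0.
  So ∫_0^π u² dx = 16*π + 2*π + 9*π/2 + 32/3 + 0 + 0 = 32/3 + 45*π/2.
  (u')² squared terms: (-6)²·∫cos(3x)² dx = 36·π/2 = 18*π;  (12)²·∫cos(4x)² dx = 144·π/2 = 72*π.
  (u')² cross terms: 2·(-6)·(12)·∫cos(3x)·cos(4x) dx = -144·(0) = 0.
  So ∫_0^π (u')² dx = 18*π + 72*π + 0 = 90*π.
||u||_{H^1}^2 = (32/3 + 45*π/2) + (90*π) = 32/3 + 225*π/2.


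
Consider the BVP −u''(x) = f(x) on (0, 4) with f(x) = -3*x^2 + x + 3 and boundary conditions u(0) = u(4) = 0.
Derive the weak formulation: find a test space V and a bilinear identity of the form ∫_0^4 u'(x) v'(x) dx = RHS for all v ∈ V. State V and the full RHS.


V = H^1_0(0, 4) (so v(0) = v(4) = 0); weak form: ∫_0^4 u'v' dx = ∫_0^4 (-3*x^2 + x + 3) v dx for all v ∈ V.

Multiply both sides by a test function v and integrate from 0 to 4:
  ∫_0^4 −u''(x) v(x) dx = ∫_0^4 f(x) v(x) dx.
Integrate the LHS by parts once:
  ∫_0^4 −u'' v dx = −[u'(x) v(x)]_0^4 + ∫_0^4 u'(x) v'(x) dx.
Thus ∫_0^4 u'(x) v'(x) dx = ∫_0^4 f(x) v(x) dx + [u'(x) v(x)]_0^4.
Choose V so that boundary terms are either known or forced to vanish.
u is Dirichlet: u(0) = u(4) = 0. Let V = H^1_0(0, 4); then v(0) = v(4) = 0, and [u' v]_0^4 = 0.
Weak formulation: find u (satisfying any essential BC) such that ∫_0^4 u'(x) v'(x) dx = ∫_0^4 f v dx for all v ∈ V.
Substituting f(x) = -3*x^2 + x + 3, the right-hand side is ∫_0^4 (-3*x^2 + x + 3) v dx.


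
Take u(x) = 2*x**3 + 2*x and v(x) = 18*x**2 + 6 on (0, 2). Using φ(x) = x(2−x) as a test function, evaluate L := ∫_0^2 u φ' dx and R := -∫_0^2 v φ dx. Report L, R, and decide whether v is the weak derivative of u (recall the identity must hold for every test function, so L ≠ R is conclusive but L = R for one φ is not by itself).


LHS = -184/15, RHS = -184/5. No, v is not the weak derivative of u.

u(x) = 2*x**3 + 2*x, classical derivative u'(x) = 6*x**2 + 2.
φ(x) = x(2−x), so φ'(x) = 2 - 2*x.
Note φ(0) = φ(2) = 0, so the boundary term u·φ vanishes.
LHS = ∫_0^2 u(x) φ'(x) dx = ∫_0^2 (-4*x^4 + 4*x^3 - 4*x^2 + 4*x) dx. Term by term:
  ∫_0^2 -4*x^4 dx = -128/5;  ∫_0^2 4*x^3 dx = 16;  ∫_0^2 -4*x^2 dx = -32/3;
  ∫_0^2 4*x dx = 8.
Sum: -128/5 + 16 − 32/3 + 8 = -184/15.
So LHS = -184/15.
∫_0^2 v(x) φ(x) dx = ∫_0^2 (-18*x^4 + 36*x^3 - 6*x^2 + 12*x) dx. Term by term:
  ∫_0^2 -18*x^4 dx = -576/5;  ∫_0^2 36*x^3 dx = 144;  ∫_0^2 -6*x^2 dx = -16;
  ∫_0^2 12*x dx = 24.
Sum: -576/5 + 144 − 16 + 24 = 184/5.
So RHS = -∫_0^2 v(x) φ(x) dx = -184/5.
LHS − RHS = 368/15 ≠ 0, so the identity fails.
(For a valid weak derivative the identity must hold for EVERY test function, in particular this one. The failure shows v is NOT the weak derivative of u.)
Correct weak derivative would be u'(x) = 6*x**2 + 2.


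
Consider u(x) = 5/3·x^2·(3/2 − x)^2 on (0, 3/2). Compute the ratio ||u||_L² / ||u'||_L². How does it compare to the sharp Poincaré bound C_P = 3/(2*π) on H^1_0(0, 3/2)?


||u||_L² / ||u'||_L² = sqrt(3)/4 < C_P = 3/(2*π).

u(x) = 5/3·x^2·(3/2 − x)^2, so u'(x) = 5*x*(2*x - 3)*(4*x - 3)/6.
u(x) = 5/3·x^2·(3/2 − x)^2 vanishes at x = 0 and x = 3/2, so u ∈ H^1_0(0, 3/2). Differentiate via the product rule and integrate the resulting polynomials term by term.
  ∫_0^3/2 u² dx = ∫_0^3/2 (25*x^8/9 - 50*x^7/3 + 75*x^6/2 - 75*x^5/2 + 225*x^4/16) dx. Term by term:
    ∫_0^3/2 25*x^8/9 dx = 6075/512;  ∫_0^3/2 -50*x^7/3 dx = -54675/1024;  ∫_0^3/2 75*x^6/2 dx = 164025/1792;
    ∫_0^3/2 -75*x^5/2 dx = -18225/256;  ∫_0^3/2 225*x^4/16 dx = 10935/512.
  Sum: 6075/512 − 54675/1024 + 164025/1792 − 18225/256 + 10935/512 = 1215/7168.
  ∫_0^3/2 (u')² dx = ∫_0^3/2 (400*x^6/9 - 200*x^5 + 325*x^4 - 225*x^3 + 225*x^2/4) dx. Term by term:
    ∫_0^3/2 400*x^6/9 dx = 6075/56;  ∫_0^3/2 -200*x^5 dx = -6075/16;  ∫_0^3/2 325*x^4 dx = 15795/32;
    ∫_0^3/2 -225*x^3 dx = -18225/64;  ∫_0^3/2 225*x^2/4 dx = 2025/32.
  Sum: 6075/56 − 6075/16 + 15795/32 − 18225/64 + 2025/32 = 405/448.
∫_0^3/2 u² dx = 1215/7168, so ||u||_L² = 9*sqrt(105)/224.
∫_0^3/2 (u')² dx = 405/448, so ||u'||_L² = 9*sqrt(35)/56.
Ratio ||u||_L² / ||u'||_L² = sqrt(3)/4.
Sharp Poincaré constant on H^1_0(0, 3/2) is C_P = L/π = 3/(2*π), achieved by sin(2*π/3·x).
A polynomial bump cannot attain the sharp Poincaré constant (only the first sine eigenfunction does), so the ratio is strictly less than C_P, consistent with ||u||_L² ≤ C_P ||u'||_L².


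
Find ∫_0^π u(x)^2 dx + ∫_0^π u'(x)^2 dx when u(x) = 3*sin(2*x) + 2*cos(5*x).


||u||_{H^1(0,π)}^2 = -416/7 + 149*π/2

u'(x) = -10*sin(5*x) + 6*cos(2*x).
Expand u² and (u')² and integrate term by term on (0, π), using: for integers n ≥ 1, ∫_0^π sin²(nx) dx = ∫_0^π cos²(nx) dx = π/2; for n ≠ n', ∫_0^π sin(nx)sin(n'x) dx = ∫_0^π cos(nx)cos(n'x) dx = 0; and by product-to-sum, ∫_0^π sin(nx)cos(n'x) dx = ½∫_0^π [sin((n+n')x) + sin((n−n')x)] dx, which is 0 when n+n' is even and 2n/(n²−n'²) when n+n' is odd (it need not vanish on (0, π)).
  u² squared terms: (2)²·∫cos(5x)² dx = 4·π/2 = 2*π;  (3)²·∫sin(2x)² dx = 9·π/2 = 9*π/2.
  u² cross terms: 2·(2)·(3)·∫cos(5x)·sin(2x) dx = 12·(-4/21) = -16/7.
  So ∫_0^π u² dx = 2*π + 9*π/2 − 16/7 = -16/7 + 13*π/2.
  (u')² squared terms: (-10)²·∫sin(5x)² dx = 100·π/2 = 50*π;  (6)²·∫cos(2x)² dx = 36·π/2 = 18*π.
  (u')² cross terms: 2·(-10)·(6)·∫sin(5x)·cos(2x) dx = -120·(10/21) = -400/7.
  So ∫_0^π (u')² dx = 50*π + 18*π − 400/7 = -400/7 + 68*π.
||u||_{H^1}^2 = (-16/7 + 13*π/2) + (-400/7 + 68*π) = -416/7 + 149*π/2.


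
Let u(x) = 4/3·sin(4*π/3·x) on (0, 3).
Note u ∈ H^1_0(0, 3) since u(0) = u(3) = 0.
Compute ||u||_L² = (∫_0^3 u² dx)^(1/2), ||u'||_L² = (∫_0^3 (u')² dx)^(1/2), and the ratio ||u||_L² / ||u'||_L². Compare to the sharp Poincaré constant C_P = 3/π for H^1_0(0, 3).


||u||_L² / ||u'||_L² = 3/(4*π) < C_P = 3/π.

u(x) = 4/3·sin(4*π/3·x), so u'(x) = 16*π*cos(4*π*x/3)/9.
Writing u(x) = A·sin(kπx/L) with A = 4/3 and k = 4, use ∫_0^L sin²(kπx/L) dx = L/2 and ∫_0^L cos²(kπx/L) dx = L/2.
u² = 16/9·sin²(4*π/3·x) and (u')² = 256*π^2/81·cos²(4*π/3·x), and each of sin², cos² integrates to L/2 = 3/2 over (0, 3).
∫_0^3 u² dx = 8/3, so ||u||_L² = 2*sqrt(6)/3.
∫_0^3 (u')² dx = 128*π^2/27, so ||u'||_L² = 8*sqrt(6)*π/9.
Ratio ||u||_L² / ||u'||_L² = 3/(4*π).
Sharp Poincaré constant on H^1_0(0, 3) is C_P = L/π = 3/π, achieved by sin(π/3·x).
This is the k = 4 harmonic; the ratio L/(kπ) is strictly less than C_P = L/π, consistent with the sharp inequality ||u||_L² ≤ C_P ||u'||_L².


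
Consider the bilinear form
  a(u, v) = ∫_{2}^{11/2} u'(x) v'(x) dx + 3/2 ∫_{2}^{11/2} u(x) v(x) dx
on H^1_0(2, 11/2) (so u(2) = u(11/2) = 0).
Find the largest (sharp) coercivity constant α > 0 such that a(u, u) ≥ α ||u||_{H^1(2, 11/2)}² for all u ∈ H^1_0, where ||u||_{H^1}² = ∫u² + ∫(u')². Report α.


α = 1

Coercivity of a(·,·) on H^1_0(2, 11/2) means a(u, u) ≥ α ||u||_{H^1}² for every u ∈ H^1_0.
The interval has length L = 7/2, and Poincaré/coercivity depend only on L. Here a(u, u) = ∫(u')² + (3/2)·∫u².
Here c = 3/2 ≥ 1, so a(u,u) = ∫(u')² + c∫u² ≥ ∫(u')² + ∫u² = ||u||_{H^1}², i.e. α = 1 works. No larger α is possible: a(u,u) ≥ α||u||_{H^1}² means (1−α)∫(u')² ≥ (α−c)∫u², and for the modes u_n = sin(nπ(x−x₀)/L) (x₀ the left endpoint) one has ∫u_n²/∫(u_n')² = (L/(nπ))² → 0, so a(u_n,u_n)/||u_n||_{H^1}² → 1. Hence the optimal constant is α = 1.
Therefore α = 1.


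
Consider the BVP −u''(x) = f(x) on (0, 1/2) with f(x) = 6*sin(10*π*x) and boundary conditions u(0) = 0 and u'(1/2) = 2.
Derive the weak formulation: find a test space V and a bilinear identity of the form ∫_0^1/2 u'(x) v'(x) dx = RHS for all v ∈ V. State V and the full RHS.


V = {v ∈ H^1(0, 1/2) : v(0) = 0} (test functions vanish at x = 0 where u is specified); weak form: ∫_0^1/2 u'v' dx = ∫_0^1/2 (6*sin(10*π*x)) v dx + 2·v(1/2) for all v ∈ V.

Multiply both sides by a test function v and integrate from 0 to 1/2:
  ∫_0^1/2 −u''(x) v(x) dx = ∫_0^1/2 f(x) v(x) dx.
Integrate the LHS by parts once:
  ∫_0^1/2 −u'' v dx = −[u'(x) v(x)]_0^1/2 + ∫_0^1/2 u'(x) v'(x) dx.
Thus ∫_0^1/2 u'(x) v'(x) dx = ∫_0^1/2 f(x) v(x) dx + [u'(x) v(x)]_0^1/2.
Choose V so that boundary terms are either known or forced to vanish.
Mixed BC: u(0) = 0 (Dirichlet) and u'(1/2) = 2 (Neumann). Define V = {v ∈ H^1(0, 1/2) : v(0) = 0}. Then [u' v]_0^1/2 = u'(1/2)·v(1/2) − u'(0)·0 = 2·v(1/2).
Weak formulation: find u (satisfying any essential BC) such that ∫_0^1/2 u'(x) v'(x) dx = ∫_0^1/2 f v dx + 2·v(1/2) for all v ∈ V (Dirichlet at 0 absorbed into V; Neumann datum at x = 1/2 contributes the boundary term).
Substituting f(x) = 6*sin(10*π*x), the right-hand side is ∫_0^1/2 (6*sin(10*π*x)) v dx + 2·v(1/2).


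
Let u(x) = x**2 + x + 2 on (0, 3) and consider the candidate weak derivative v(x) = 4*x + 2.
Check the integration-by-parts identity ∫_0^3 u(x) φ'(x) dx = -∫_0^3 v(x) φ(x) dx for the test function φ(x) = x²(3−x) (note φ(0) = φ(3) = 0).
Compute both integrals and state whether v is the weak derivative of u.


LHS = -621/20, RHS = -621/10. No, v is not the weak derivative of u.

u(x) = x**2 + x + 2, classical derivative u'(x) = 2*x + 1.
φ(x) = x²(3−x), so φ'(x) = 3*x*(2 - x).
Note φ(0) = φ(3) = 0, so the boundary term u·φ vanishes.
LHS = ∫_0^3 u(x) φ'(x) dx = ∫_0^3 (-3*x^4 + 3*x^3 + 12*x) dx. Term by term:
  ∫_0^3 -3*x^4 dx = -729/5;  ∫_0^3 3*x^3 dx = 243/4;  ∫_0^3 12*x dx = 54.
Sum: -729/5 + 243/4 + 54 = -621/20.
So LHS = -621/20.
∫_0^3 v(x) φ(x) dx = ∫_0^3 (-4*x^4 + 10*x^3 + 6*x^2) dx. Term by term:
  ∫_0^3 -4*x^4 dx = -972/5;  ∫_0^3 10*x^3 dx = 405/2;  ∫_0^3 6*x^2 dx = 54.
Sum: -972/5 + 405/2 + 54 = 621/10.
So RHS = -∫_0^3 v(x) φ(x) dx = -621/10.
LHS − RHS = 621/20 ≠ 0, so the identity fails.
(For a valid weak derivative the identity must hold for EVERY test function, in particular this one. The failure shows v is NOT the weak derivative of u.)
Correct weak derivative would be u'(x) = 2*x + 1.


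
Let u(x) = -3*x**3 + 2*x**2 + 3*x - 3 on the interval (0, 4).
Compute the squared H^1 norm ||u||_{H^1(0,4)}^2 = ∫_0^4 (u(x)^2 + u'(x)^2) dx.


||u||_{H^1}^2 = 2430968/105

The H^1 norm (squared) on an interval (0, L) is
  ||u||_{H^1}^2 = ∫_0^L u(x)^2 dx + ∫_0^L u'(x)^2 dx.
Compute u'(x) = -9*x**2 + 4*x + 3.
Then u(x)^2 = 9*x**6 - 12*x**5 - 14*x**4 + 30*x**3 - 3*x**2 - 18*x + 9 and u'(x)^2 = 81*x**4 - 72*x**3 - 38*x**2 + 24*x + 9.
Integrate each monomial from 0 to 4 using ∫_0^4 c·x^n dx = c·4^(n+1)/(n+1):
  ∫_0^4 u(x)^2 dx = ∫_0^4 (9*x^6 - 12*x^5 - 14*x^4 + 30*x^3 - 3*x^2 - 18*x + 9) dx. Term by term:
    ∫_0^4 9*x^6 dx = 147456/7;  ∫_0^4 -12*x^5 dx = -8192;  ∫_0^4 -14*x^4 dx = -14336/5;
    ∫_0^4 30*x^3 dx = 1920;  ∫_0^4 -3*x^2 dx = -64;  ∫_0^4 -18*x dx = -144;
    ∫_0^4 9 dx = 36.
  Sum: 147456/7 − 8192 − 14336/5 + 1920 − 64 − 144 + 36 = 411388/35.
  ∫_0^4 u'(x)^2 dx = ∫_0^4 (81*x^4 - 72*x^3 - 38*x^2 + 24*x + 9) dx. Term by term:
    ∫_0^4 81*x^4 dx = 82944/5;  ∫_0^4 -72*x^3 dx = -4608;  ∫_0^4 -38*x^2 dx = -2432/3;
    ∫_0^4 24*x dx = 192;  ∫_0^4 9 dx = 36.
  Sum: 82944/5 − 4608 − 2432/3 + 192 + 36 = 170972/15.
Adding: ||u||_{H^1}^2 = 411388/35 + 170972/15 = 2430968/105.


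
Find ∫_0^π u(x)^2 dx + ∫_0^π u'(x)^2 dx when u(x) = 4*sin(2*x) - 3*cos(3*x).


||u||_{H^1(0,π)}^2 = 192 + 85*π

u'(x) = 9*sin(3*x) + 8*cos(2*x).
Expand u² and (u')² and integrate term by term on (0, π), using: for integers n ≥ 1, ∫_0^π sin²(nx) dx = ∫_0^π cos²(nx) dx = π/2; for n ≠ n', ∫_0^π sin(nx)sin(n'x) dx = ∫_0^π cos(nx)cos(n'x) dx = 0; and by product-to-sum, ∫_0^π sin(nx)cos(n'x) dx = ½∫_0^π [sin((n+n')x) + sin((n−n')x)] dx, which is 0 when n+n' is even and 2n/(n²−n'²) when n+n' is odd (it need not vanish on (0, π)).
  u² squared terms: (-3)²·∫cos(3x)² dx = 9·π/2 = 9*π/2;  (4)²·∫sin(2x)² dx = 16·π/2 = 8*π.
  u² cross terms: 2·(-3)·(4)·∫cos(3x)·sin(2x) dx = -24·(-4/5) = 96/5.
  So ∫_0^π u² dx = 9*π/2 + 8*π + 96/5 = 96/5 + 25*π/2.
  (u')² squared terms: (8)²·∫cos(2x)² dx = 64·π/2 = 32*π;  (9)²·∫sin(3x)² dx = 81·π/2 = 81*π/2.
  (u')² cross terms: 2·(8)·(9)·∫cos(2x)·sin(3x) dx = 144·(6/5) = 864/5.
  So ∫_0^π (u')² dx = 32*π + 81*π/2 + 864/5 = 864/5 + 145*π/2.
||u||_{H^1}^2 = (96/5 + 25*π/2) + (864/5 + 145*π/2) = 192 + 85*π.


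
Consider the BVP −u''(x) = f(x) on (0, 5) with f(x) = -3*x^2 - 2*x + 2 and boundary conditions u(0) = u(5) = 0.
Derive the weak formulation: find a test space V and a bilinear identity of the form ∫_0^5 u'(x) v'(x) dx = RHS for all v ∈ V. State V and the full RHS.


V = H^1_0(0, 5) (so v(0) = v(5) = 0); weak form: ∫_0^5 u'v' dx = ∫_0^5 (-3*x^2 - 2*x + 2) v dx for all v ∈ V.

Multiply both sides by a test function v and integrate from 0 to 5:
  ∫_0^5 −u''(x) v(x) dx = ∫_0^5 f(x) v(x) dx.
Integrate the LHS by parts once:
  ∫_0^5 −u'' v dx = −[u'(x) v(x)]_0^5 + ∫_0^5 u'(x) v'(x) dx.
Thus ∫_0^5 u'(x) v'(x) dx = ∫_0^5 f(x) v(x) dx + [u'(x) v(x)]_0^5.
Choose V so that boundary terms are either known or forced to vanish.
u is Dirichlet: u(0) = u(5) = 0. Let V = H^1_0(0, 5); then v(0) = v(5) = 0, and [u' v]_0^5 = 0.
Weak formulation: find u (satisfying any essential BC) such that ∫_0^5 u'(x) v'(x) dx = ∫_0^5 f v dx for all v ∈ V.
Substituting f(x) = -3*x^2 - 2*x + 2, the right-hand side is ∫_0^5 (-3*x^2 - 2*x + 2) v dx.


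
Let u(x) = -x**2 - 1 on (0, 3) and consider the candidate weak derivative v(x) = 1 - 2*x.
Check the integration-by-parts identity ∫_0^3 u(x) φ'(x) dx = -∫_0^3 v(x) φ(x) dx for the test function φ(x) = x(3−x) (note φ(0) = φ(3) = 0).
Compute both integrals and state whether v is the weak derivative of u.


LHS = 27/2, RHS = 9. No, v is not the weak derivative of u.

u(x) = -x**2 - 1, classical derivative u'(x) = -2*x.
φ(x) = x(3−x), so φ'(x) = 3 - 2*x.
Note φ(0) = φ(3) = 0, so the boundary term u·φ vanishes.
LHS = ∫_0^3 u(x) φ'(x) dx = ∫_0^3 (2*x^3 - 3*x^2 + 2*x - 3) dx. Term by term:
  ∫_0^3 2*x^3 dx = 81/2;  ∫_0^3 -3*x^2 dx = -27;  ∫_0^3 2*x dx = 9;
  ∫_0^3 -3 dx = -9.
Sum: 81/2 − 27 + 9 − 9 = 27/2.
So LHS = 27/2.
∫_0^3 v(x) φ(x) dx = ∫_0^3 (2*x^3 - 7*x^2 + 3*x) dx. Term by term:
  ∫_0^3 2*x^3 dx = 81/2;  ∫_0^3 -7*x^2 dx = -63;  ∫_0^3 3*x dx = 27/2.
Sum: 81/2 − 63 + 27/2 = -9.
So RHS = -∫_0^3 v(x) φ(x) dx = 9.
LHS − RHS = 9/2 ≠ 0, so the identity fails.
(For a valid weak derivative the identity must hold for EVERY test function, in particular this one. The failure shows v is NOT the weak derivative of u.)
Correct weak derivative would be u'(x) = -2*x.


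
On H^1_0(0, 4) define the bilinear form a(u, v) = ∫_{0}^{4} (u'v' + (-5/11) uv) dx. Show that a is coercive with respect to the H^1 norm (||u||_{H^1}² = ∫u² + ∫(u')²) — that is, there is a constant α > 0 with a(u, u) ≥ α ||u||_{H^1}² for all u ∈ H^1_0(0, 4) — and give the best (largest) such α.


α = (-80/11 + π^2)/(π^2 + 16)

Coercivity of a(·,·) on H^1_0(0, 4) means a(u, u) ≥ α ||u||_{H^1}² for every u ∈ H^1_0.
The interval has length L = 4, and Poincaré/coercivity depend only on L. Here a(u, u) = ∫(u')² + (-5/11)·∫u².
Here c = -5/11 < 0 with |c| < (π/L)² = π^2/16, so coercivity still holds. The condition a(u,u) ≥ α||u||_{H^1}² reads (1−α)∫(u')² ≥ (α−c)∫u². Any admissible α is ≤ 1 (rapidly oscillating u have ∫u²/∫(u')² → 0), and α = 1 would force 0 ≥ (1−c)∫u², impossible since c < 1; so 1−α > 0. By the sharp Poincaré inequality on H^1_0 of an interval of length L, ∫(u')² ≥ (π/L)²∫u² with equality for the first sine mode sin(π(x−x₀)/L) (x₀ the left endpoint), so the inequality holds for all u iff (1−α)(π/L)² ≥ α − c, i.e. α ≤ ((π/L)² + c)/((π/L)² + 1) = (1 + c(L/π)²)/(1 + (L/π)²). (Direct route, valid since c ≤ 0: Poincaré gives c∫u² ≥ c(L/π)²∫(u')², so a(u,u) ≥ (1 + c(L/π)²)∫(u')², while ||u||_{H^1}² ≤ (1 + (L/π)²)∫(u')²; dividing yields the same α.) With (π/L)² = π^2/16 and c = -5/11, the largest admissible constant is α = ((π/L)² + c)/((π/L)² + 1).
Simplifying, α = (-80/11 + π^2)/(π^2 + 16).


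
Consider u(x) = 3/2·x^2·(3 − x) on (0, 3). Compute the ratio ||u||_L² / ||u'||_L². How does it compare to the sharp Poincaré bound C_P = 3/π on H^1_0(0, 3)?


||u||_L² / ||u'||_L² = 3*sqrt(14)/14 < C_P = 3/π.

u(x) = 3/2·x^2·(3 − x), so u'(x) = 9*x*(2 - x)/2.
u(x) = 3/2·x^2·(3 − x) vanishes at x = 0 and x = 3, so u ∈ H^1_0(0, 3). Differentiate via the product rule and integrate the resulting polynomials term by term.
  ∫_0^3 u² dx = ∫_0^3 (9*x^6/4 - 27*x^5/2 + 81*x^4/4) dx. Term by term:
    ∫_0^3 9*x^6/4 dx = 19683/28;  ∫_0^3 -27*x^5/2 dx = -6561/4;  ∫_0^3 81*x^4/4 dx = 19683/20.
  Sum: 19683/28 − 6561/4 + 19683/20 = 6561/140.
  ∫_0^3 (u')² dx = ∫_0^3 (81*x^4/4 - 81*x^3 + 81*x^2) dx. Term by term:
    ∫_0^3 81*x^4/4 dx = 19683/20;  ∫_0^3 -81*x^3 dx = -6561/4;  ∫_0^3 81*x^2 dx = 729.
  Sum: 19683/20 − 6561/4 + 729 = 729/10.
∫_0^3 u² dx = 6561/140, so ||u||_L² = 81*sqrt(35)/70.
∫_0^3 (u')² dx = 729/10, so ||u'||_L² = 27*sqrt(10)/10.
Ratio ||u||_L² / ||u'||_L² = 3*sqrt(14)/14.
Sharp Poincaré constant on H^1_0(0, 3) is C_P = L/π = 3/π, achieved by sin(π/3·x).
A polynomial bump cannot attain the sharp Poincaré constant (only the first sine eigenfunction does), so the ratio is strictly less than C_P, consistent with ||u||_L² ≤ C_P ||u'||_L².


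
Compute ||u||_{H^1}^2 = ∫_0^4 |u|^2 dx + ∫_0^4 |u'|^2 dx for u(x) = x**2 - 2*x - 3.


||u||_{H^1}^2 = 1132/15

The H^1 norm (squared) on an interval (0, L) is
  ||u||_{H^1}^2 = ∫_0^L u(x)^2 dx + ∫_0^L u'(x)^2 dx.
Compute u'(x) = 2*x - 2.
Then u(x)^2 = x**4 - 4*x**3 - 2*x**2 + 12*x + 9 and u'(x)^2 = 4*x**2 - 8*x + 4.
Integrate each monomial from 0 to 4 using ∫_0^4 c·x^n dx = c·4^(n+1)/(n+1):
  ∫_0^4 u(x)^2 dx = ∫_0^4 (x^4 - 4*x^3 - 2*x^2 + 12*x + 9) dx. Term by term:
    ∫_0^4 x^4 dx = 1024/5;  ∫_0^4 -4*x^3 dx = -256;  ∫_0^4 -2*x^2 dx = -128/3;
    ∫_0^4 12*x dx = 96;  ∫_0^4 9 dx = 36.
  Sum: 1024/5 − 256 − 128/3 + 96 + 36 = 572/15.
  ∫_0^4 u'(x)^2 dx = ∫_0^4 (4*x^2 - 8*x + 4) dx. Term by term:
    ∫_0^4 4*x^2 dx = 256/3;  ∫_0^4 -8*x dx = -64;  ∫_0^4 4 dx = 16.
  Sum: 256/3 − 64 + 16 = 112/3.
Adding: ||u||_{H^1}^2 = 572/15 + 112/3 = 1132/15.


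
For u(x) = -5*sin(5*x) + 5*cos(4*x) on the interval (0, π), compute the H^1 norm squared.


||u||_{H^1(0,π)}^2 = -8500/9 + 1075*π/2

u'(x) = -20*sin(4*x) - 25*cos(5*x).
Expand u² and (u')² and integrate term by term on (0, π), using: for integers n ≥ 1, ∫_0^π sin²(nx) dx = ∫_0^π cos²(nx) dx = π/2; for n ≠ n', ∫_0^π sin(nx)sin(n'x) dx = ∫_0^π cos(nx)cos(n'x) dx = 0; and by product-to-sum, ∫_0^π sin(nx)cos(n'x) dx = ½∫_0^π [sin((n+n')x) + sin((n−n')x)] dx, which is 0 when n+n' is even and 2n/(n²−n'²) when n+n' is odd (it need not vanish on (0, π)).
  u² squared terms: (-5)²·∫sin(5x)² dx = 25·π/2 = 25*π/2;  (5)²·∫cos(4x)² dx = 25·π/2 = 25*π/2.
  u² cross terms: 2·(-5)·(5)·∫sin(5x)·cos(4x) dx = -50·(10/9) = -500/9.
  So ∫_0^π u² dx = 25*π/2 + 25*π/2 − 500/9 = -500/9 + 25*π.
  (u')² squared terms: (-25)²·∫cos(5x)² dx = 625·π/2 = 625*π/2;  (-20)²·∫sin(4x)² dx = 400·π/2 = 200*π.
  (u')² cross terms: 2·(-25)·(-20)·∫cos(5x)·sin(4x) dx = 1000·(-8/9) = -8000/9.
  So ∫_0^π (u')² dx = 625*π/2 + 200*π − 8000/9 = -8000/9 + 1025*π/2.
||u||_{H^1}^2 = (-500/9 + 25*π) + (-8000/9 + 1025*π/2) = -8500/9 + 1075*π/2.
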